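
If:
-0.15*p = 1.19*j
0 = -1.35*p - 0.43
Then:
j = 0.04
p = -0.32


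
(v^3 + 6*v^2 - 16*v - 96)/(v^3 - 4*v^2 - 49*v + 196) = (v^2 + 10*v + 24)/(v^2 - 49)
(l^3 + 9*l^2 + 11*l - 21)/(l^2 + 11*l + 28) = (l^2 + 2*l - 3)/(l + 4)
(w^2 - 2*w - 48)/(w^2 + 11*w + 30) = (w - 8)/(w + 5)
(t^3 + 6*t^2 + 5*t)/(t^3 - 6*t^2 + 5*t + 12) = t*(t + 5)/(t^2 - 7*t + 12)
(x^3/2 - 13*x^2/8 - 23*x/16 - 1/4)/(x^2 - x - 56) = (-8*x^3 + 26*x^2 + 23*x + 4)/(16*(-x^2 + x + 56))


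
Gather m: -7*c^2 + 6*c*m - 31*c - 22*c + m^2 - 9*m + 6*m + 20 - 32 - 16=-7*c^2 - 53*c + m^2 + m*(6*c - 3) - 28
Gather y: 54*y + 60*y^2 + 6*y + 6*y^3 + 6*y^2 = 6*y^3 + 66*y^2 + 60*y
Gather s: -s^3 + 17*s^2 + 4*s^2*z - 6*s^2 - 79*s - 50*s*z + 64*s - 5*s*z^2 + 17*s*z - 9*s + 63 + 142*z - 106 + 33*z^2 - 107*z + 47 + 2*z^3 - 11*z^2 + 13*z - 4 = -s^3 + s^2*(4*z + 11) + s*(-5*z^2 - 33*z - 24) + 2*z^3 + 22*z^2 + 48*z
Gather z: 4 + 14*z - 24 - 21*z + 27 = 7 - 7*z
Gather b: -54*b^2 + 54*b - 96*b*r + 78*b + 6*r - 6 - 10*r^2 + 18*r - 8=-54*b^2 + b*(132 - 96*r) - 10*r^2 + 24*r - 14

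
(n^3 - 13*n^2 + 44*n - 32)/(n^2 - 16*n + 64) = (n^2 - 5*n + 4)/(n - 8)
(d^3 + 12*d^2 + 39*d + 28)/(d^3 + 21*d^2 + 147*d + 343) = (d^2 + 5*d + 4)/(d^2 + 14*d + 49)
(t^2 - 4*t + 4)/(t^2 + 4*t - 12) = (t - 2)/(t + 6)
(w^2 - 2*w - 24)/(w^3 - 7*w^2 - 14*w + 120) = 1/(w - 5)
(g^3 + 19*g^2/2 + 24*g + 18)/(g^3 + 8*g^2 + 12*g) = (g + 3/2)/g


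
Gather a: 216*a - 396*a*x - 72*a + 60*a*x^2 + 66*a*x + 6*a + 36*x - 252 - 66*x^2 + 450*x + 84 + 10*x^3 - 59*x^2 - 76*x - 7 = a*(60*x^2 - 330*x + 150) + 10*x^3 - 125*x^2 + 410*x - 175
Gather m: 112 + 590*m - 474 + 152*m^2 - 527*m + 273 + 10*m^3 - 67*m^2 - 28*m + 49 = 10*m^3 + 85*m^2 + 35*m - 40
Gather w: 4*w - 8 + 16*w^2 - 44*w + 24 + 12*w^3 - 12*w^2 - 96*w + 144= 12*w^3 + 4*w^2 - 136*w + 160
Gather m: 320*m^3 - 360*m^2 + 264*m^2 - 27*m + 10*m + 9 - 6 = 320*m^3 - 96*m^2 - 17*m + 3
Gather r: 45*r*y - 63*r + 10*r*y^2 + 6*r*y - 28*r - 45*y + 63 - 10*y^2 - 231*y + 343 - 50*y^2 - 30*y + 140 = r*(10*y^2 + 51*y - 91) - 60*y^2 - 306*y + 546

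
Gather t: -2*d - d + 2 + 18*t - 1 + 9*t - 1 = -3*d + 27*t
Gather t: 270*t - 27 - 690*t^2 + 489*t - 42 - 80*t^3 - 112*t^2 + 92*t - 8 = -80*t^3 - 802*t^2 + 851*t - 77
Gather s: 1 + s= s + 1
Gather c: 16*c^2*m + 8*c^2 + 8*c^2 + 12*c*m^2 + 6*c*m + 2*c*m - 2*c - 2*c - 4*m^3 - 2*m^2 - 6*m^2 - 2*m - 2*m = c^2*(16*m + 16) + c*(12*m^2 + 8*m - 4) - 4*m^3 - 8*m^2 - 4*m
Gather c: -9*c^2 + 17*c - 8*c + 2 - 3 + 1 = -9*c^2 + 9*c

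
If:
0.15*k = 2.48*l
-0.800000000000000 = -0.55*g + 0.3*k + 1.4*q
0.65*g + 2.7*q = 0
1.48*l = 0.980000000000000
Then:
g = 4.60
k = 10.95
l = 0.66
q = -1.11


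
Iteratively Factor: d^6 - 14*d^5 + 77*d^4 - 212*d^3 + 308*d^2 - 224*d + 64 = (d - 2)*(d^5 - 12*d^4 + 53*d^3 - 106*d^2 + 96*d - 32) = (d - 2)^2*(d^4 - 10*d^3 + 33*d^2 - 40*d + 16) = (d - 4)*(d - 2)^2*(d^3 - 6*d^2 + 9*d - 4) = (d - 4)^2*(d - 2)^2*(d^2 - 2*d + 1) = (d - 4)^2*(d - 2)^2*(d - 1)*(d - 1)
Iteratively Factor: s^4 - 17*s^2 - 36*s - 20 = (s + 2)*(s^3 - 2*s^2 - 13*s - 10) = (s - 5)*(s + 2)*(s^2 + 3*s + 2) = (s - 5)*(s + 2)^2*(s + 1)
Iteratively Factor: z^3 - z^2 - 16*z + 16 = (z + 4)*(z^2 - 5*z + 4) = (z - 1)*(z + 4)*(z - 4)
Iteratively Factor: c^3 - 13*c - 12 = (c - 4)*(c^2 + 4*c + 3) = (c - 4)*(c + 1)*(c + 3)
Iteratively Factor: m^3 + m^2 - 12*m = (m)*(m^2 + m - 12) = m*(m + 4)*(m - 3)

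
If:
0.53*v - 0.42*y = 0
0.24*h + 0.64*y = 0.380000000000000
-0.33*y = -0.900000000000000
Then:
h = -5.69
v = 2.16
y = 2.73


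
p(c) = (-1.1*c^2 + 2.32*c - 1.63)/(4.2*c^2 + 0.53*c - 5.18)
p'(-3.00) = -0.19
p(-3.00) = -0.60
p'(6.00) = -0.01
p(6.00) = -0.18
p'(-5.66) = -0.03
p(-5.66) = -0.40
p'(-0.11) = -0.52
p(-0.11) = 0.37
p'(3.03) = -0.02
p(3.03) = -0.13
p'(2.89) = -0.03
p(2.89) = -0.13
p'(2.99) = -0.02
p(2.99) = -0.13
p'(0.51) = -0.07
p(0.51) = 0.19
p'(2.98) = -0.02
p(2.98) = -0.13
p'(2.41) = -0.03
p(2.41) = -0.12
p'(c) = (2.32 - 2.2*c)/(4.2*c^2 + 0.53*c - 5.18) + (-8.4*c - 0.53)*(-1.1*c^2 + 2.32*c - 1.63)/(4.2*c^2 + 0.53*c - 5.18)^2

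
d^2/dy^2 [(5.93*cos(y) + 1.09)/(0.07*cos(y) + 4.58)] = (-124.040598*cos(y) + 0.9479085*cos(2*y) - 2.8437255)/(0.000343*cos(y)^3 + 0.067326*cos(y)^2 + 4.405044*cos(y) + 96.071912)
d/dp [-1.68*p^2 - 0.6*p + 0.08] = -3.36*p - 0.6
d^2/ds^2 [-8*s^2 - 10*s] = -16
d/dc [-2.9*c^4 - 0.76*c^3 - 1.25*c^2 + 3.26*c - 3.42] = -11.6*c^3 - 2.28*c^2 - 2.5*c + 3.26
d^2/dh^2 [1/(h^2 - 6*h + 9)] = 6/(h^4 - 12*h^3 + 54*h^2 - 108*h + 81)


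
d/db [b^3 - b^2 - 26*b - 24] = 3*b^2 - 2*b - 26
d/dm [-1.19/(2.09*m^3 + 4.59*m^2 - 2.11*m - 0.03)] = (7.4613*m^2 + 10.9242*m - 2.5109)/(2.09*m^3 + 4.59*m^2 - 2.11*m - 0.03)^2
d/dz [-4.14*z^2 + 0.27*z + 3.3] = 0.27 - 8.28*z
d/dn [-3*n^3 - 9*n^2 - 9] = 9*n*(-n - 2)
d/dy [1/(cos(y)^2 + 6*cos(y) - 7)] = 2*(cos(y) + 3)*sin(y)/(cos(y)^2 + 6*cos(y) - 7)^2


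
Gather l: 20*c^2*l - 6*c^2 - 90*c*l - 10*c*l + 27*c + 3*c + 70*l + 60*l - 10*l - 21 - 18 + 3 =-6*c^2 + 30*c + l*(20*c^2 - 100*c + 120) - 36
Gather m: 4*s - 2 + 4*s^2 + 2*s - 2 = 4*s^2 + 6*s - 4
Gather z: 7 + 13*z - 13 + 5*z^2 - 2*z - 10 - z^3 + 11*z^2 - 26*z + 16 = -z^3 + 16*z^2 - 15*z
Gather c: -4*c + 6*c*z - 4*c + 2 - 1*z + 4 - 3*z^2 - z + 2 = c*(6*z - 8) - 3*z^2 - 2*z + 8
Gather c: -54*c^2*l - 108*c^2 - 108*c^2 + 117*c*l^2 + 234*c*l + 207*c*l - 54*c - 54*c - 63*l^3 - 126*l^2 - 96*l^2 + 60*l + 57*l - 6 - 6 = c^2*(-54*l - 216) + c*(117*l^2 + 441*l - 108) - 63*l^3 - 222*l^2 + 117*l - 12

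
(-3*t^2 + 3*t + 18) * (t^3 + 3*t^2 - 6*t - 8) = -3*t^5 - 6*t^4 + 45*t^3 + 60*t^2 - 132*t - 144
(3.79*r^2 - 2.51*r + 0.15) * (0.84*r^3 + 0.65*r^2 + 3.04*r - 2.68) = 3.1836*r^5 + 0.355100000000001*r^4 + 10.0161*r^3 - 17.6901*r^2 + 7.1828*r - 0.402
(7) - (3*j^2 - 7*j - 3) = -3*j^2 + 7*j + 10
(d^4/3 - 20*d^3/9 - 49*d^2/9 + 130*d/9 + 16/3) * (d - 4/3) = d^5/3 - 8*d^4/3 - 67*d^3/27 + 586*d^2/27 - 376*d/27 - 64/9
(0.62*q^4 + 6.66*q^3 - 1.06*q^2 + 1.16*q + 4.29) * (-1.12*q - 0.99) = -0.6944*q^5 - 8.073*q^4 - 5.4062*q^3 - 0.2498*q^2 - 5.9532*q - 4.2471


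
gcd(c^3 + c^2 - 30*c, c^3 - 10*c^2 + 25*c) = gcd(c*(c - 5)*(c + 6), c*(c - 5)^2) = c^2 - 5*c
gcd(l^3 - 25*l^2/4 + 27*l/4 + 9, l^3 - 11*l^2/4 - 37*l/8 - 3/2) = l^2 - 13*l/4 - 3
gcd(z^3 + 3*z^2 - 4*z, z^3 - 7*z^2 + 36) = 1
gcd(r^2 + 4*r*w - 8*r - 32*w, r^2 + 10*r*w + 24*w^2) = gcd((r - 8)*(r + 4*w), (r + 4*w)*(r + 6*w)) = r + 4*w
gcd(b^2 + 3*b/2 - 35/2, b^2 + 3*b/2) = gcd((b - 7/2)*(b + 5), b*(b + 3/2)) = 1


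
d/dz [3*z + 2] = 3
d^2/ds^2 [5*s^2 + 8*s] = 10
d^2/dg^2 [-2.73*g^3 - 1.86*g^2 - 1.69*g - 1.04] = -16.38*g - 3.72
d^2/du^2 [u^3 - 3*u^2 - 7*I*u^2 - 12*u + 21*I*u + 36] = 6*u - 6 - 14*I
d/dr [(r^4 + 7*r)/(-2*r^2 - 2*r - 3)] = (-4*r^5 - 6*r^4 - 12*r^3 + 14*r^2 - 21)/(4*r^4 + 8*r^3 + 16*r^2 + 12*r + 9)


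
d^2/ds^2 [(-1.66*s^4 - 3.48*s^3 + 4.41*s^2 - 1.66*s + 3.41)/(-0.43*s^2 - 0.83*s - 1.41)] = (0.613867999999999*s^6 + 3.554724*s^5 + 12.900192*s^4 + 35.41979*s^3 + 76.29846*s^2 + 28.170606*s - 21.98377)/(0.079507*s^6 + 0.460401*s^5 + 1.670808*s^4 + 3.591161*s^3 + 5.478696*s^2 + 4.950369*s + 2.803221)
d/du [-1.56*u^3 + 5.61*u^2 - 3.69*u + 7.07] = -4.68*u^2 + 11.22*u - 3.69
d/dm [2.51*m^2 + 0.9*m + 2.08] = 5.02*m + 0.9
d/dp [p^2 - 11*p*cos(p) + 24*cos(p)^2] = 11*p*sin(p) + 2*p - 24*sin(2*p) - 11*cos(p)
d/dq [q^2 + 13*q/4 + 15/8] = 2*q + 13/4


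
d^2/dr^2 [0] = 0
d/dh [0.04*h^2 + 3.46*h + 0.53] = 0.08*h + 3.46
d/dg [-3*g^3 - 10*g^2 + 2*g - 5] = -9*g^2 - 20*g + 2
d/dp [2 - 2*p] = -2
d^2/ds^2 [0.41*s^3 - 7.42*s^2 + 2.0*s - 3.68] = 2.46*s - 14.84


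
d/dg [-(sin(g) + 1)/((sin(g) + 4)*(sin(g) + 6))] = (sin(g)^2 + 2*sin(g) - 14)*cos(g)/((sin(g) + 4)^2*(sin(g) + 6)^2)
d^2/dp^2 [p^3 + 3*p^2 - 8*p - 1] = 6*p + 6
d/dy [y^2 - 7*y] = 2*y - 7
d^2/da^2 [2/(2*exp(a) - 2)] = (exp(a) + 1)*exp(a)/(exp(a) - 1)^3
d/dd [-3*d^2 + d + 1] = 1 - 6*d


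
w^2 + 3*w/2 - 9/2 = (w - 3/2)*(w + 3)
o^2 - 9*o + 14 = (o - 7)*(o - 2)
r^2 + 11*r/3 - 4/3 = (r - 1/3)*(r + 4)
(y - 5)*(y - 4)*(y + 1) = y^3 - 8*y^2 + 11*y + 20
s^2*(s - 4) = s^3 - 4*s^2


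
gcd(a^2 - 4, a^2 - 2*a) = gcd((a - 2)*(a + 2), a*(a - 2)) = a - 2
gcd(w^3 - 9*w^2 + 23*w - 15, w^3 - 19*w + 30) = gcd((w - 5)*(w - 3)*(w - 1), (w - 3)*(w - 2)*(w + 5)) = w - 3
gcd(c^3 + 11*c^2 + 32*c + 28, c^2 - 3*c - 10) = c + 2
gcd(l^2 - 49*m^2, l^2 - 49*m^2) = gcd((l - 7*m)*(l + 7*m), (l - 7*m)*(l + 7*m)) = l^2 - 49*m^2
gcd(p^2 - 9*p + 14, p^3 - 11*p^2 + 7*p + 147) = p - 7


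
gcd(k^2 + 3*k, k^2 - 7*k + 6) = 1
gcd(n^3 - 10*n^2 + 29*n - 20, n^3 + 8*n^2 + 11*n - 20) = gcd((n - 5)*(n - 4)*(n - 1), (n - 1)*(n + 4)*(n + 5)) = n - 1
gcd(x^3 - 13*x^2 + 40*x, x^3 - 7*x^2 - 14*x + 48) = x - 8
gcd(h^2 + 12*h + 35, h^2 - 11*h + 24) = 1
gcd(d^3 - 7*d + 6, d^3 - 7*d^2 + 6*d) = d - 1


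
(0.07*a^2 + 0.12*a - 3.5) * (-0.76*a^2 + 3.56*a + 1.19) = -0.0532*a^4 + 0.158*a^3 + 3.1705*a^2 - 12.3172*a - 4.165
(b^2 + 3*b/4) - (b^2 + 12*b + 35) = -45*b/4 - 35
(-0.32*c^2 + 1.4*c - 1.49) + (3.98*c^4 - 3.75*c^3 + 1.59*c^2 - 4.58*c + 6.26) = 3.98*c^4 - 3.75*c^3 + 1.27*c^2 - 3.18*c + 4.77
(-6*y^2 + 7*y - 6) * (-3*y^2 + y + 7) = 18*y^4 - 27*y^3 - 17*y^2 + 43*y - 42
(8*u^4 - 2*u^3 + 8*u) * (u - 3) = 8*u^5 - 26*u^4 + 6*u^3 + 8*u^2 - 24*u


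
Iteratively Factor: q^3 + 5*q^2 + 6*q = (q + 2)*(q^2 + 3*q) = q*(q + 2)*(q + 3)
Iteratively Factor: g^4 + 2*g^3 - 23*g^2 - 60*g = (g - 5)*(g^3 + 7*g^2 + 12*g) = (g - 5)*(g + 4)*(g^2 + 3*g) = g*(g - 5)*(g + 4)*(g + 3)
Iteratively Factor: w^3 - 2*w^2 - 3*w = (w - 3)*(w^2 + w) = (w - 3)*(w + 1)*(w)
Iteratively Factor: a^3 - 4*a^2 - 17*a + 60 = (a + 4)*(a^2 - 8*a + 15) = (a - 5)*(a + 4)*(a - 3)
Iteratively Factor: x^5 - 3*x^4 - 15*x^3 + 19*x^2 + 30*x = (x)*(x^4 - 3*x^3 - 15*x^2 + 19*x + 30) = x*(x - 2)*(x^3 - x^2 - 17*x - 15) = x*(x - 5)*(x - 2)*(x^2 + 4*x + 3) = x*(x - 5)*(x - 2)*(x + 3)*(x + 1)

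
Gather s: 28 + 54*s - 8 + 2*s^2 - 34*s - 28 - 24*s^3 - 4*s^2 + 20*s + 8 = -24*s^3 - 2*s^2 + 40*s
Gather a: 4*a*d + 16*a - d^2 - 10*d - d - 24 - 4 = a*(4*d + 16) - d^2 - 11*d - 28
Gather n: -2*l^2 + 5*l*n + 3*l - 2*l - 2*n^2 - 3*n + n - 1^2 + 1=-2*l^2 + l - 2*n^2 + n*(5*l - 2)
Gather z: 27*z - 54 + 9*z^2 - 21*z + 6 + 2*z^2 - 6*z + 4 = 11*z^2 - 44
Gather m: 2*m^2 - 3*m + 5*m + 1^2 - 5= 2*m^2 + 2*m - 4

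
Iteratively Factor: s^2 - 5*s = (s)*(s - 5)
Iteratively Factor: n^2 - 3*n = (n - 3)*(n)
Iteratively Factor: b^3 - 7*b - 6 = (b + 1)*(b^2 - b - 6) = (b - 3)*(b + 1)*(b + 2)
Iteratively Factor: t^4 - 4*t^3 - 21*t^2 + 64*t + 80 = (t - 4)*(t^3 - 21*t - 20) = (t - 5)*(t - 4)*(t^2 + 5*t + 4) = (t - 5)*(t - 4)*(t + 1)*(t + 4)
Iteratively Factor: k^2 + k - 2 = (k - 1)*(k + 2)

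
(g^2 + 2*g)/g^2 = (g + 2)/g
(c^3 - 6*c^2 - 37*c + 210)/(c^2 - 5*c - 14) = (c^2 + c - 30)/(c + 2)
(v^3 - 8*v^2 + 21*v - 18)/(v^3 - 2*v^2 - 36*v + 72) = (v^2 - 6*v + 9)/(v^2 - 36)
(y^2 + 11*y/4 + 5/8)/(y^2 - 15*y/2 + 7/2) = (8*y^2 + 22*y + 5)/(4*(2*y^2 - 15*y + 7))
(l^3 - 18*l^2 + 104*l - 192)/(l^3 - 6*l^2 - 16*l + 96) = (l - 8)/(l + 4)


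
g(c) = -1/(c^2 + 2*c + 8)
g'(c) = -(-2*c - 2)/(c^2 + 2*c + 8)^2 = 2*(c + 1)/(c^2 + 2*c + 8)^2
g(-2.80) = -0.10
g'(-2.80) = -0.03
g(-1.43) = -0.14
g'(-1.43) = -0.02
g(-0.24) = -0.13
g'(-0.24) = 0.03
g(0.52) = -0.11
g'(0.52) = 0.04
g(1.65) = -0.07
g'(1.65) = 0.03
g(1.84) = -0.07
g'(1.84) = 0.03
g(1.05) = -0.09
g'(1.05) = 0.03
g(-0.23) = -0.13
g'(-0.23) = 0.03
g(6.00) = -0.02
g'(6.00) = 0.00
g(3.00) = -0.04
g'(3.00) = 0.02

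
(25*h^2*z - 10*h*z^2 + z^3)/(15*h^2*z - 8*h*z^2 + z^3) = (-5*h + z)/(-3*h + z)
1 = 1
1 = 1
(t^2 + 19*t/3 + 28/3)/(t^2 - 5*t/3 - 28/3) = (t + 4)/(t - 4)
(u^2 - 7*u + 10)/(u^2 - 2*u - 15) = (u - 2)/(u + 3)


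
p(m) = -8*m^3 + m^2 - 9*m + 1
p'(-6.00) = -885.00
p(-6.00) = 1819.00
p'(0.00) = -9.00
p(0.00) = 1.00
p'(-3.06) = -239.85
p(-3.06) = 267.12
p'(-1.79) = -89.48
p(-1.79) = 66.20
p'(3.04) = -224.72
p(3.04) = -241.87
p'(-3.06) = -239.85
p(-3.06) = 267.12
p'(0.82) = -23.50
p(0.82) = -10.12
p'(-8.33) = -1690.99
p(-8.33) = 4769.44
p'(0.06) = -8.97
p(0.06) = 0.46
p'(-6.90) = -1165.44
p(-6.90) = 2738.78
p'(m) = -24*m^2 + 2*m - 9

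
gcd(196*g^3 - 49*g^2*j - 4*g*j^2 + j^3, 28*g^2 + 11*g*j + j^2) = 7*g + j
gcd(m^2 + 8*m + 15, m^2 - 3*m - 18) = m + 3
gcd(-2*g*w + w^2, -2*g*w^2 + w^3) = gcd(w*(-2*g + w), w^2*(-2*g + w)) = -2*g*w + w^2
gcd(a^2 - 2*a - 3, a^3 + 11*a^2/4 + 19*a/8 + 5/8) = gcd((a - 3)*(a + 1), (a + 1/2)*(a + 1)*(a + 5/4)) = a + 1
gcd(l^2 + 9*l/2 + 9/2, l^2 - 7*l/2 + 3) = 1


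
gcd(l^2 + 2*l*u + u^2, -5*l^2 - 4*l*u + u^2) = l + u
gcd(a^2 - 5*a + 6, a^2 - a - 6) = a - 3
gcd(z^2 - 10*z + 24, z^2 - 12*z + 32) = z - 4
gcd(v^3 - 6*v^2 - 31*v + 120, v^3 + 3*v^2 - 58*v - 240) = v^2 - 3*v - 40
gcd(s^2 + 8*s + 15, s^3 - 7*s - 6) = 1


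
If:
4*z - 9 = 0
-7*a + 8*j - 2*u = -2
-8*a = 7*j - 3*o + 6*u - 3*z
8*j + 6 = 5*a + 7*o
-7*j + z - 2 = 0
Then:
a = -229/1064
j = 1/28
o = 1119/1064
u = 4035/2128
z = 9/4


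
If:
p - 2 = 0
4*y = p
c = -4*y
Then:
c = -2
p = 2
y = 1/2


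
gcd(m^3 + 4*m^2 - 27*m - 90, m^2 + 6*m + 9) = m + 3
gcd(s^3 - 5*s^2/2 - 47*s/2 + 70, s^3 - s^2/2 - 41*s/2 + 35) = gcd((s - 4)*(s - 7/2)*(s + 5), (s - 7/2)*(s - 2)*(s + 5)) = s^2 + 3*s/2 - 35/2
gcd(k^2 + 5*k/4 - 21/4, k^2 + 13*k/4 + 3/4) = k + 3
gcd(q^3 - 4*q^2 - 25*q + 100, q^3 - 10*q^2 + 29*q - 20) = q^2 - 9*q + 20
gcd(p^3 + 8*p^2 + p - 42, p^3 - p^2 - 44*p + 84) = p^2 + 5*p - 14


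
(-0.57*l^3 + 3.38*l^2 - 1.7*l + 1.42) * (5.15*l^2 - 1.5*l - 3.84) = -2.9355*l^5 + 18.262*l^4 - 11.6362*l^3 - 3.1162*l^2 + 4.398*l - 5.4528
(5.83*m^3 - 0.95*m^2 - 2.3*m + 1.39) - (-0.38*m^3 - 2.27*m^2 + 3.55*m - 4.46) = 6.21*m^3 + 1.32*m^2 - 5.85*m + 5.85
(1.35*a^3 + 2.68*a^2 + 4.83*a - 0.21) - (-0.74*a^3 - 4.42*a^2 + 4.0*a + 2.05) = 2.09*a^3 + 7.1*a^2 + 0.83*a - 2.26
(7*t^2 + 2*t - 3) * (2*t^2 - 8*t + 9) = 14*t^4 - 52*t^3 + 41*t^2 + 42*t - 27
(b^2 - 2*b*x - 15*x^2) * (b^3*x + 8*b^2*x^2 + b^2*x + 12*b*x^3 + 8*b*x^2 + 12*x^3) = b^5*x + 6*b^4*x^2 + b^4*x - 19*b^3*x^3 + 6*b^3*x^2 - 144*b^2*x^4 - 19*b^2*x^3 - 180*b*x^5 - 144*b*x^4 - 180*x^5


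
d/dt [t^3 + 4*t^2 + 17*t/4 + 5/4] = 3*t^2 + 8*t + 17/4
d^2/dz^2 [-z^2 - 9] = -2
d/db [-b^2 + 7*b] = 7 - 2*b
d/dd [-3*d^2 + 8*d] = 8 - 6*d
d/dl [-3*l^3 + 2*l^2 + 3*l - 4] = -9*l^2 + 4*l + 3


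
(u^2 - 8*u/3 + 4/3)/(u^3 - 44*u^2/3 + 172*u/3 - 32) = (u - 2)/(u^2 - 14*u + 48)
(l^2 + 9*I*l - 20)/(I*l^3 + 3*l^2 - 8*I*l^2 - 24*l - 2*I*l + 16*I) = (-I*l^2 + 9*l + 20*I)/(l^3 + l^2*(-8 - 3*I) + l*(-2 + 24*I) + 16)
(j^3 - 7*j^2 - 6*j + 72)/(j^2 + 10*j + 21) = (j^2 - 10*j + 24)/(j + 7)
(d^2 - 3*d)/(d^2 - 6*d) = (d - 3)/(d - 6)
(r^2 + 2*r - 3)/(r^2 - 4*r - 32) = (-r^2 - 2*r + 3)/(-r^2 + 4*r + 32)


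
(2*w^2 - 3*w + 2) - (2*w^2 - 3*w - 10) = 12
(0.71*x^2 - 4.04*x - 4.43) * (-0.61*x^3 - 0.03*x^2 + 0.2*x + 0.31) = -0.4331*x^5 + 2.4431*x^4 + 2.9655*x^3 - 0.455*x^2 - 2.1384*x - 1.3733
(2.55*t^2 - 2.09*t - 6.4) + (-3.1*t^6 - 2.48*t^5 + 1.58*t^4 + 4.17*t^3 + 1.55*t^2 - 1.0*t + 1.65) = -3.1*t^6 - 2.48*t^5 + 1.58*t^4 + 4.17*t^3 + 4.1*t^2 - 3.09*t - 4.75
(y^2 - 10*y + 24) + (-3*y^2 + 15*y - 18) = -2*y^2 + 5*y + 6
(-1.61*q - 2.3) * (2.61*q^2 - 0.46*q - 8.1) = -4.2021*q^3 - 5.2624*q^2 + 14.099*q + 18.63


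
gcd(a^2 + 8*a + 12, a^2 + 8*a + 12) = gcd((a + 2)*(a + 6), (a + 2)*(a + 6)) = a^2 + 8*a + 12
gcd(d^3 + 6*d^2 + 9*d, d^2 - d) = d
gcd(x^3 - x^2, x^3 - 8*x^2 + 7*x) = x^2 - x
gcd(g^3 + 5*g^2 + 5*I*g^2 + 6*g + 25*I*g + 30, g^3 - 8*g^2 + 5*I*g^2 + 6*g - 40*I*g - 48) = g^2 + 5*I*g + 6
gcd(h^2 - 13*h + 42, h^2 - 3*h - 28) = h - 7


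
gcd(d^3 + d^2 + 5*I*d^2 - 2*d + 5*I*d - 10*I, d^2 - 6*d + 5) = d - 1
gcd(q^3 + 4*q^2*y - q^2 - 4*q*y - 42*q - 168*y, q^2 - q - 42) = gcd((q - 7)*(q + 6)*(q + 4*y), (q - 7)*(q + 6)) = q^2 - q - 42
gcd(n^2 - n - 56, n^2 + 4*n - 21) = n + 7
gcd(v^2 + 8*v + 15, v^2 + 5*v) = v + 5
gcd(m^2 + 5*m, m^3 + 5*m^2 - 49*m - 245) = m + 5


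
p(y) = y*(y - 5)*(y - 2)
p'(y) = y*(y - 5) + y*(y - 2) + (y - 5)*(y - 2) = 3*y^2 - 14*y + 10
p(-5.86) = -500.21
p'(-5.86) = 195.06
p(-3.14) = -131.38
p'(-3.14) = 83.54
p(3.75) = -8.20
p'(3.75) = -0.31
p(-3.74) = -187.63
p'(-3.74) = 104.32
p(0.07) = 0.67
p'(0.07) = 9.03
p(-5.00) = -350.00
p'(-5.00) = 155.00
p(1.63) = 2.03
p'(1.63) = -4.85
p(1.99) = 0.06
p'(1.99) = -5.98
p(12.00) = 840.00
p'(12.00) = 274.00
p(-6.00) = -528.00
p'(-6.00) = 202.00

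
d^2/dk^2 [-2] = 0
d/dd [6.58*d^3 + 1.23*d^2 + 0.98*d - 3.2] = 19.74*d^2 + 2.46*d + 0.98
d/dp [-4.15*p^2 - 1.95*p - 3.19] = -8.3*p - 1.95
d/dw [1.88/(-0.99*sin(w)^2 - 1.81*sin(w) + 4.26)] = (3.7224*sin(w) + 3.4028)*cos(w)/(0.99*sin(w)^2 + 1.81*sin(w) - 4.26)^2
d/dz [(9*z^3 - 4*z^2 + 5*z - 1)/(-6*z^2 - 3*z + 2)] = (-54*z^4 - 54*z^3 + 96*z^2 - 28*z + 7)/(36*z^4 + 36*z^3 - 15*z^2 - 12*z + 4)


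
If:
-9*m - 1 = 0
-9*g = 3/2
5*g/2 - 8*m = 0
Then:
No Solution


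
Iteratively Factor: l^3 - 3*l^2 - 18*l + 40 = (l + 4)*(l^2 - 7*l + 10) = (l - 5)*(l + 4)*(l - 2)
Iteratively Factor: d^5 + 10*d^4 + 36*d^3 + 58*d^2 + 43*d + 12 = (d + 1)*(d^4 + 9*d^3 + 27*d^2 + 31*d + 12) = (d + 1)*(d + 3)*(d^3 + 6*d^2 + 9*d + 4) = (d + 1)^2*(d + 3)*(d^2 + 5*d + 4) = (d + 1)^2*(d + 3)*(d + 4)*(d + 1)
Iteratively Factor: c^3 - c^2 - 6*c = (c - 3)*(c^2 + 2*c) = (c - 3)*(c + 2)*(c)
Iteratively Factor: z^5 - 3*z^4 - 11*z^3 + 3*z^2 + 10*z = (z - 5)*(z^4 + 2*z^3 - z^2 - 2*z) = (z - 5)*(z + 1)*(z^3 + z^2 - 2*z) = (z - 5)*(z + 1)*(z + 2)*(z^2 - z) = z*(z - 5)*(z + 1)*(z + 2)*(z - 1)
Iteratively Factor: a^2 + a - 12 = (a + 4)*(a - 3)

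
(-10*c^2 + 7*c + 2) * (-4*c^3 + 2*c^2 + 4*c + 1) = 40*c^5 - 48*c^4 - 34*c^3 + 22*c^2 + 15*c + 2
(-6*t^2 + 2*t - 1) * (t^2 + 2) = -6*t^4 + 2*t^3 - 13*t^2 + 4*t - 2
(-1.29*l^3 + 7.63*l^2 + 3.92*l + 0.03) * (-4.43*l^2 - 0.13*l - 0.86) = 5.7147*l^5 - 33.6332*l^4 - 17.2481*l^3 - 7.2043*l^2 - 3.3751*l - 0.0258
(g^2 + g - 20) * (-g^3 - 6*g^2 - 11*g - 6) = -g^5 - 7*g^4 + 3*g^3 + 103*g^2 + 214*g + 120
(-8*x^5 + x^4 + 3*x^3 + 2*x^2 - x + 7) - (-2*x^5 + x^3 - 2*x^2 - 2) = -6*x^5 + x^4 + 2*x^3 + 4*x^2 - x + 9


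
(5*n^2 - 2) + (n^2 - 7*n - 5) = 6*n^2 - 7*n - 7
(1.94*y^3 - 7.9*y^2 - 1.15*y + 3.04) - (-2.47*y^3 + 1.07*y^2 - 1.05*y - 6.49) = 4.41*y^3 - 8.97*y^2 - 0.0999999999999999*y + 9.53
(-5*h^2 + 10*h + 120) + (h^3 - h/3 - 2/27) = h^3 - 5*h^2 + 29*h/3 + 3238/27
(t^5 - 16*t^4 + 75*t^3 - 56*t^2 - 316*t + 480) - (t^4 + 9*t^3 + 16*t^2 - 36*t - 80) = t^5 - 17*t^4 + 66*t^3 - 72*t^2 - 280*t + 560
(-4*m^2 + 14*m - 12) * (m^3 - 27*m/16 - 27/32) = -4*m^5 + 14*m^4 - 21*m^3/4 - 81*m^2/4 + 135*m/16 + 81/8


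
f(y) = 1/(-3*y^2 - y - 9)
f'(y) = (6*y + 1)/(-3*y^2 - y - 9)^2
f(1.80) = -0.05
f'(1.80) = 0.03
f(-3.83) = -0.02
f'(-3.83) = -0.01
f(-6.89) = -0.01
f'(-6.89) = -0.00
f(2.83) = -0.03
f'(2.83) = 0.01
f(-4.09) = -0.02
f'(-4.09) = -0.01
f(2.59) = -0.03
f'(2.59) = 0.02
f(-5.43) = -0.01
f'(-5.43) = -0.00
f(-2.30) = -0.04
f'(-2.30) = -0.03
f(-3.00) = -0.03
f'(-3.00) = -0.02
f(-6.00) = -0.00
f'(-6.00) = 0.00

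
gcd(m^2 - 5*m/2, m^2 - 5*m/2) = m^2 - 5*m/2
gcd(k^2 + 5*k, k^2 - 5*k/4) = k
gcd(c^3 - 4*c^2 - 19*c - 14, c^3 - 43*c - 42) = c^2 - 6*c - 7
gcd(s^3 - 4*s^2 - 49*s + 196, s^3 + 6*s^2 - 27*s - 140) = s + 7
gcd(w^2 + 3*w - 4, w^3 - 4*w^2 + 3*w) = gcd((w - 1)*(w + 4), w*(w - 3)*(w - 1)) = w - 1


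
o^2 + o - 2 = (o - 1)*(o + 2)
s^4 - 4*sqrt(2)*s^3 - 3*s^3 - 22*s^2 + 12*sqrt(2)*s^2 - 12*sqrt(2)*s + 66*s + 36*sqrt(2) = (s - 3)*(s - 6*sqrt(2))*(s + sqrt(2))^2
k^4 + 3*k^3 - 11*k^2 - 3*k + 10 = (k - 2)*(k - 1)*(k + 1)*(k + 5)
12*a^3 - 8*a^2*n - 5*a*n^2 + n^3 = (-6*a + n)*(-a + n)*(2*a + n)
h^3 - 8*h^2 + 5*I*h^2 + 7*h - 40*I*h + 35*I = (h - 7)*(h - 1)*(h + 5*I)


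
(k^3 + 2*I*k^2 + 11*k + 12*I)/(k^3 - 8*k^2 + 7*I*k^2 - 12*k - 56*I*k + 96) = (k^2 - 2*I*k + 3)/(k^2 + k*(-8 + 3*I) - 24*I)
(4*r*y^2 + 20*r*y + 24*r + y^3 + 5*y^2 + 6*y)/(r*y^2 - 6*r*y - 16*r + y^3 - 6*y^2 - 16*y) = (4*r*y + 12*r + y^2 + 3*y)/(r*y - 8*r + y^2 - 8*y)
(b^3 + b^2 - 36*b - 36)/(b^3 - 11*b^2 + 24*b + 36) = (b + 6)/(b - 6)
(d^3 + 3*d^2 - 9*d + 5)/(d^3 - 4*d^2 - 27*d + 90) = (d^2 - 2*d + 1)/(d^2 - 9*d + 18)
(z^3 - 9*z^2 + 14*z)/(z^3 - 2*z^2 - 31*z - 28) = z*(z - 2)/(z^2 + 5*z + 4)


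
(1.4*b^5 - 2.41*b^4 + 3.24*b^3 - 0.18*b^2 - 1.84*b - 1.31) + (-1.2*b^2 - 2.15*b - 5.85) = 1.4*b^5 - 2.41*b^4 + 3.24*b^3 - 1.38*b^2 - 3.99*b - 7.16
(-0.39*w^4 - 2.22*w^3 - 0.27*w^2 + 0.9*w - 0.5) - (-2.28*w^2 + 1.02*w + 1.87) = -0.39*w^4 - 2.22*w^3 + 2.01*w^2 - 0.12*w - 2.37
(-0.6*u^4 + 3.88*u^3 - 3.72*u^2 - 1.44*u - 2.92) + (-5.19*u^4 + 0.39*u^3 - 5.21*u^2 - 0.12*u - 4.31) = -5.79*u^4 + 4.27*u^3 - 8.93*u^2 - 1.56*u - 7.23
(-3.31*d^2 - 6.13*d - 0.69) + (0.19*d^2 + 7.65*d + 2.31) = -3.12*d^2 + 1.52*d + 1.62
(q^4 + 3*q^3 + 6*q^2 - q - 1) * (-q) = -q^5 - 3*q^4 - 6*q^3 + q^2 + q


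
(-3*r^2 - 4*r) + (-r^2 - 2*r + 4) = -4*r^2 - 6*r + 4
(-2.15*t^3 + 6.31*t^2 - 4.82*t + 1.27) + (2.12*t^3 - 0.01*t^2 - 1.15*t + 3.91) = -0.0299999999999998*t^3 + 6.3*t^2 - 5.97*t + 5.18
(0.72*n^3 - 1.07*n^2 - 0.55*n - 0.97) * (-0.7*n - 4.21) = -0.504*n^4 - 2.2822*n^3 + 4.8897*n^2 + 2.9945*n + 4.0837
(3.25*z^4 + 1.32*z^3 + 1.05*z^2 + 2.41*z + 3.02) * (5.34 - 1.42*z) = -4.615*z^5 + 15.4806*z^4 + 5.5578*z^3 + 2.1848*z^2 + 8.581*z + 16.1268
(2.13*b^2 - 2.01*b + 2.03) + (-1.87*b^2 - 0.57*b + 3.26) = 0.26*b^2 - 2.58*b + 5.29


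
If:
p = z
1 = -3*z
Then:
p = -1/3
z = -1/3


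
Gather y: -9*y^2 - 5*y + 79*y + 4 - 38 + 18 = -9*y^2 + 74*y - 16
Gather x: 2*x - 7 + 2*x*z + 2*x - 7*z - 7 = x*(2*z + 4) - 7*z - 14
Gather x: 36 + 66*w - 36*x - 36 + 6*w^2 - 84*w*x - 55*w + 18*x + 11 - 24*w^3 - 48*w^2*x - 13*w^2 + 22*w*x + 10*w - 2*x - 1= -24*w^3 - 7*w^2 + 21*w + x*(-48*w^2 - 62*w - 20) + 10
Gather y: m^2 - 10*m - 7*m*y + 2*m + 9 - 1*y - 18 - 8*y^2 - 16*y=m^2 - 8*m - 8*y^2 + y*(-7*m - 17) - 9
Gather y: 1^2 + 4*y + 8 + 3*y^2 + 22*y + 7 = 3*y^2 + 26*y + 16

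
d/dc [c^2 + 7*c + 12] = 2*c + 7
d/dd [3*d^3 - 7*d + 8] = 9*d^2 - 7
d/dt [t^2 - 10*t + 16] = 2*t - 10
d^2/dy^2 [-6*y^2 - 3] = -12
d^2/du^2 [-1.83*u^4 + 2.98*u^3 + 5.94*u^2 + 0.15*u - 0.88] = -21.96*u^2 + 17.88*u + 11.88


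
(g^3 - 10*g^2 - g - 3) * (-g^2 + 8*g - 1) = -g^5 + 18*g^4 - 80*g^3 + 5*g^2 - 23*g + 3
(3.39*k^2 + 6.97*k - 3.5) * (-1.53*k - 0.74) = -5.1867*k^3 - 13.1727*k^2 + 0.1972*k + 2.59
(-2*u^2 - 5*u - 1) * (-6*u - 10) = 12*u^3 + 50*u^2 + 56*u + 10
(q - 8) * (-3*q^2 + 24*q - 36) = -3*q^3 + 48*q^2 - 228*q + 288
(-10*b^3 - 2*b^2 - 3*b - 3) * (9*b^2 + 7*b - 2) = -90*b^5 - 88*b^4 - 21*b^3 - 44*b^2 - 15*b + 6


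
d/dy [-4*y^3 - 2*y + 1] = -12*y^2 - 2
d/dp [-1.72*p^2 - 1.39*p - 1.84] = -3.44*p - 1.39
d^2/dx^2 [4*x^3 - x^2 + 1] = 24*x - 2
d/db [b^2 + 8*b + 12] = 2*b + 8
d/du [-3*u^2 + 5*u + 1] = 5 - 6*u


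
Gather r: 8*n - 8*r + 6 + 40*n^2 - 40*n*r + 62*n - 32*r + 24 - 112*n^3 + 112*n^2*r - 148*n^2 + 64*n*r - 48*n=-112*n^3 - 108*n^2 + 22*n + r*(112*n^2 + 24*n - 40) + 30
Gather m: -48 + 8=-40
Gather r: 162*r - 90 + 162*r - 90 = 324*r - 180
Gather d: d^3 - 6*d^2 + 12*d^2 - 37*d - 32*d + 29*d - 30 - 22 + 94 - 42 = d^3 + 6*d^2 - 40*d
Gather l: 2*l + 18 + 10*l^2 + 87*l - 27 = 10*l^2 + 89*l - 9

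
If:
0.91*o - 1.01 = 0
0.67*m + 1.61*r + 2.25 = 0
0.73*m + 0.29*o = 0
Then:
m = -0.44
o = 1.11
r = -1.21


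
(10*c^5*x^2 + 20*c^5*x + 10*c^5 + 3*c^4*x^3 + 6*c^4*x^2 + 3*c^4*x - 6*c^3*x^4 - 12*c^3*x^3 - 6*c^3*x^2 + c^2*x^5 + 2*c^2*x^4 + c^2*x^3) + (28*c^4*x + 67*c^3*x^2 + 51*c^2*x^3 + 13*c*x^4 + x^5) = 10*c^5*x^2 + 20*c^5*x + 10*c^5 + 3*c^4*x^3 + 6*c^4*x^2 + 31*c^4*x - 6*c^3*x^4 - 12*c^3*x^3 + 61*c^3*x^2 + c^2*x^5 + 2*c^2*x^4 + 52*c^2*x^3 + 13*c*x^4 + x^5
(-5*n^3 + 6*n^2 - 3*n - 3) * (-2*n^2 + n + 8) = 10*n^5 - 17*n^4 - 28*n^3 + 51*n^2 - 27*n - 24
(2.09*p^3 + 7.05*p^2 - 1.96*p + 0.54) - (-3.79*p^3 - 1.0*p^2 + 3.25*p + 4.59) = 5.88*p^3 + 8.05*p^2 - 5.21*p - 4.05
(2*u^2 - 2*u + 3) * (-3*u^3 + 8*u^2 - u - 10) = -6*u^5 + 22*u^4 - 27*u^3 + 6*u^2 + 17*u - 30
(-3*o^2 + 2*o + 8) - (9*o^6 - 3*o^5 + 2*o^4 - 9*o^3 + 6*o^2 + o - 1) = -9*o^6 + 3*o^5 - 2*o^4 + 9*o^3 - 9*o^2 + o + 9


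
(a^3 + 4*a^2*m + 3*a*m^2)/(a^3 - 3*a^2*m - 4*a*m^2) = (a + 3*m)/(a - 4*m)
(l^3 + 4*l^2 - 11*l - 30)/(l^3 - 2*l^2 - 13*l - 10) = (l^2 + 2*l - 15)/(l^2 - 4*l - 5)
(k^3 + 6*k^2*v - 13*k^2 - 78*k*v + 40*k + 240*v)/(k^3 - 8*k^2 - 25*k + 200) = (k + 6*v)/(k + 5)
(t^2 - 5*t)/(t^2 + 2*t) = (t - 5)/(t + 2)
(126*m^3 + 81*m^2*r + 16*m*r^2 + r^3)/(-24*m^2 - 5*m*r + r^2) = (42*m^2 + 13*m*r + r^2)/(-8*m + r)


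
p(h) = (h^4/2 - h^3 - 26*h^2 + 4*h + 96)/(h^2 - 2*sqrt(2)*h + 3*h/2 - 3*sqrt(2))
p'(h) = (-2*h - 3/2 + 2*sqrt(2))*(h^4/2 - h^3 - 26*h^2 + 4*h + 96)/(h^2 - 2*sqrt(2)*h + 3*h/2 - 3*sqrt(2))^2 + (2*h^3 - 3*h^2 - 52*h + 4)/(h^2 - 2*sqrt(2)*h + 3*h/2 - 3*sqrt(2)) = (-(4*h - 4*sqrt(2) + 3)*(h^4 - 2*h^3 - 52*h^2 + 8*h + 192) + 2*(2*h^2 - 4*sqrt(2)*h + 3*h - 6*sqrt(2))*(2*h^3 - 3*h^2 - 52*h + 4))/(2*h^2 - 4*sqrt(2)*h + 3*h - 6*sqrt(2))^2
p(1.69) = -7.64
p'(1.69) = 18.48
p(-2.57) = -8.17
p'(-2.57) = 5.37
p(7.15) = -7.05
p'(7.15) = 8.06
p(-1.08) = -38.56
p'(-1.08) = 48.96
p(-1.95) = 1.85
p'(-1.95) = 41.31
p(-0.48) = -26.14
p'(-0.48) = 9.42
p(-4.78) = -5.89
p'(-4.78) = -3.95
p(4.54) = -29.30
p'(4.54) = 11.64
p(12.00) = 40.71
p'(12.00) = 11.96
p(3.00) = -145.71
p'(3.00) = 719.74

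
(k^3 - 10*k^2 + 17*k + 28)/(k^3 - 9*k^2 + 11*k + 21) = (k - 4)/(k - 3)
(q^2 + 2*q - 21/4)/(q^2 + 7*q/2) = (q - 3/2)/q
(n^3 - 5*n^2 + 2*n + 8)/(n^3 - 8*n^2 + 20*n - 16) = (n + 1)/(n - 2)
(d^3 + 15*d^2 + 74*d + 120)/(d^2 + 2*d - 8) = (d^2 + 11*d + 30)/(d - 2)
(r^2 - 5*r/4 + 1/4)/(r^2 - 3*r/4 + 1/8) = 2*(r - 1)/(2*r - 1)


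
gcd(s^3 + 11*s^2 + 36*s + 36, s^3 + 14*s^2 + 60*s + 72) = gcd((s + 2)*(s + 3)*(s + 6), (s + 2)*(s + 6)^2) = s^2 + 8*s + 12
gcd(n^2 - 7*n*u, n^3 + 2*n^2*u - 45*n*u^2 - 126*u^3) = -n + 7*u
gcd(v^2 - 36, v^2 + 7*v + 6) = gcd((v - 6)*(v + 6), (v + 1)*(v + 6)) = v + 6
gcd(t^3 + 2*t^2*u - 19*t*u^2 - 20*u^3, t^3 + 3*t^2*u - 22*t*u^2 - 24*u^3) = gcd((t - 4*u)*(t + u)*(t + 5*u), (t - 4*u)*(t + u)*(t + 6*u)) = t^2 - 3*t*u - 4*u^2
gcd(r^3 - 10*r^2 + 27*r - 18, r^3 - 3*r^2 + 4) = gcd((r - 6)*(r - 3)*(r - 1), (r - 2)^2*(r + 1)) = 1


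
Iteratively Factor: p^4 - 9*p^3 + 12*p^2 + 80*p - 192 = (p - 4)*(p^3 - 5*p^2 - 8*p + 48) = (p - 4)^2*(p^2 - p - 12) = (p - 4)^3*(p + 3)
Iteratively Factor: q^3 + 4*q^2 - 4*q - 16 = (q - 2)*(q^2 + 6*q + 8) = (q - 2)*(q + 2)*(q + 4)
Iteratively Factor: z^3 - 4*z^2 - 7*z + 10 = (z + 2)*(z^2 - 6*z + 5) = (z - 5)*(z + 2)*(z - 1)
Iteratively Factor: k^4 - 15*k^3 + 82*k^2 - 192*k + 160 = (k - 4)*(k^3 - 11*k^2 + 38*k - 40) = (k - 5)*(k - 4)*(k^2 - 6*k + 8) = (k - 5)*(k - 4)*(k - 2)*(k - 4)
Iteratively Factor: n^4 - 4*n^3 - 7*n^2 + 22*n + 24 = (n - 4)*(n^3 - 7*n - 6) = (n - 4)*(n - 3)*(n^2 + 3*n + 2) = (n - 4)*(n - 3)*(n + 2)*(n + 1)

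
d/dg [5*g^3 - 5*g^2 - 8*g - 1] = 15*g^2 - 10*g - 8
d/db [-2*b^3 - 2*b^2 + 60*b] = -6*b^2 - 4*b + 60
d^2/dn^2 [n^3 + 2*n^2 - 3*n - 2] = 6*n + 4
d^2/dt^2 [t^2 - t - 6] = 2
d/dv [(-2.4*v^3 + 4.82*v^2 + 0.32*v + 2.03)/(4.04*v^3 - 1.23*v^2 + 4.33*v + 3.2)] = (3.5527136788005e-15*v^5 - 16.5208*v^4 - 23.3696*v^3 - 26.3794*v^2 + 35.8418*v - 7.7659)/(16.3216*v^6 - 9.9384*v^5 + 36.4993*v^4 + 15.2042*v^3 + 10.8769*v^2 + 27.712*v + 10.24)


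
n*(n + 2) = n^2 + 2*n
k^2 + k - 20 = (k - 4)*(k + 5)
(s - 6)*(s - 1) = s^2 - 7*s + 6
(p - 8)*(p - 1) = p^2 - 9*p + 8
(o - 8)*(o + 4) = o^2 - 4*o - 32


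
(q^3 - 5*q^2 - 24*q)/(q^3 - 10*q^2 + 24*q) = (q^2 - 5*q - 24)/(q^2 - 10*q + 24)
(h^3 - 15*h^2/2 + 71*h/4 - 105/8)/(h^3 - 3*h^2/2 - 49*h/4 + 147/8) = (2*h - 5)/(2*h + 7)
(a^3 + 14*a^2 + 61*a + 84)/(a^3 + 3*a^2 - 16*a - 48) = (a + 7)/(a - 4)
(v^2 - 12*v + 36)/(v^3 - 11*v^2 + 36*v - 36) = (v - 6)/(v^2 - 5*v + 6)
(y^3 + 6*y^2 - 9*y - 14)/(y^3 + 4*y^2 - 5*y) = (y^3 + 6*y^2 - 9*y - 14)/(y*(y^2 + 4*y - 5))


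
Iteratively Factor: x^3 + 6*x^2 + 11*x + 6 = (x + 1)*(x^2 + 5*x + 6) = (x + 1)*(x + 3)*(x + 2)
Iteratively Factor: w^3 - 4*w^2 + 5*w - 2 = (w - 2)*(w^2 - 2*w + 1) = (w - 2)*(w - 1)*(w - 1)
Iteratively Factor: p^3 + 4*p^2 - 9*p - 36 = (p + 4)*(p^2 - 9) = (p - 3)*(p + 4)*(p + 3)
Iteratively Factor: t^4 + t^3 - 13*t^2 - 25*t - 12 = (t - 4)*(t^3 + 5*t^2 + 7*t + 3) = (t - 4)*(t + 1)*(t^2 + 4*t + 3) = (t - 4)*(t + 1)*(t + 3)*(t + 1)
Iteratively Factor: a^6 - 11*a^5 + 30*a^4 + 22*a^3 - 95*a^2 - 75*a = (a - 5)*(a^5 - 6*a^4 + 22*a^2 + 15*a) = a*(a - 5)*(a^4 - 6*a^3 + 22*a + 15) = a*(a - 5)*(a + 1)*(a^3 - 7*a^2 + 7*a + 15) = a*(a - 5)^2*(a + 1)*(a^2 - 2*a - 3) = a*(a - 5)^2*(a - 3)*(a + 1)*(a + 1)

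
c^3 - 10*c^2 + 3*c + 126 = (c - 7)*(c - 6)*(c + 3)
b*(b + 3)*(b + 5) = b^3 + 8*b^2 + 15*b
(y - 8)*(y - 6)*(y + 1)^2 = y^4 - 12*y^3 + 21*y^2 + 82*y + 48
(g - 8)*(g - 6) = g^2 - 14*g + 48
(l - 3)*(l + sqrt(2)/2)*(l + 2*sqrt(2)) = l^3 - 3*l^2 + 5*sqrt(2)*l^2/2 - 15*sqrt(2)*l/2 + 2*l - 6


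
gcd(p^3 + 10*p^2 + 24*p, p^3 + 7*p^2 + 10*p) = p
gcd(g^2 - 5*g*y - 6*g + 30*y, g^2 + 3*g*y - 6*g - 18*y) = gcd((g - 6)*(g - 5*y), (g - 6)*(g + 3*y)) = g - 6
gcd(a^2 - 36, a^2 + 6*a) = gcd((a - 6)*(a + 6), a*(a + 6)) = a + 6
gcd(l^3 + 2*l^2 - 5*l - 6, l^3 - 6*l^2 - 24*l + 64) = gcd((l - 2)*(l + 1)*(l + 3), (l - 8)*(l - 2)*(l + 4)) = l - 2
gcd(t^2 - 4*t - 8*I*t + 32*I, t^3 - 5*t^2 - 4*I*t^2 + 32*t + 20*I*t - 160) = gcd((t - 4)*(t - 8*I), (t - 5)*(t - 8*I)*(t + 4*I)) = t - 8*I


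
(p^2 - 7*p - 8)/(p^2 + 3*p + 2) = (p - 8)/(p + 2)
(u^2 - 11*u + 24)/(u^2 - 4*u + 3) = (u - 8)/(u - 1)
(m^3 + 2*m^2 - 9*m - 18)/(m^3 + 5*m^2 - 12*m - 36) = (m + 3)/(m + 6)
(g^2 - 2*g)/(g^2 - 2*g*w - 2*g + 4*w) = g/(g - 2*w)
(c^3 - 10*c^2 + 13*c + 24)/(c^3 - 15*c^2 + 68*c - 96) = (c + 1)/(c - 4)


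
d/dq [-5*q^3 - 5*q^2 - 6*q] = -15*q^2 - 10*q - 6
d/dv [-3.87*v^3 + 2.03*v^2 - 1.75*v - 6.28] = -11.61*v^2 + 4.06*v - 1.75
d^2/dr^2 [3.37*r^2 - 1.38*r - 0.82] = 6.74000000000000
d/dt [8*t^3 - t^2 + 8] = 2*t*(12*t - 1)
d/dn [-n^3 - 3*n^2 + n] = -3*n^2 - 6*n + 1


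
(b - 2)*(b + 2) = b^2 - 4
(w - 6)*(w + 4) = w^2 - 2*w - 24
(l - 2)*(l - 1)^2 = l^3 - 4*l^2 + 5*l - 2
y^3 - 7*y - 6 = (y - 3)*(y + 1)*(y + 2)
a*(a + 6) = a^2 + 6*a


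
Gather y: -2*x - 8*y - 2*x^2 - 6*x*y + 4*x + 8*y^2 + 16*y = -2*x^2 + 2*x + 8*y^2 + y*(8 - 6*x)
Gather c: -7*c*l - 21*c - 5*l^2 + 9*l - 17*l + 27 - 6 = c*(-7*l - 21) - 5*l^2 - 8*l + 21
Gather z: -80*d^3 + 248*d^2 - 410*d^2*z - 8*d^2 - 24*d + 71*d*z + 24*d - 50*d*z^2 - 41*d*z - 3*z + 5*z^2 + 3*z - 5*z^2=-80*d^3 + 240*d^2 - 50*d*z^2 + z*(-410*d^2 + 30*d)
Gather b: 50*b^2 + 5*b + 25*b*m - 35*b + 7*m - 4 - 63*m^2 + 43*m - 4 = 50*b^2 + b*(25*m - 30) - 63*m^2 + 50*m - 8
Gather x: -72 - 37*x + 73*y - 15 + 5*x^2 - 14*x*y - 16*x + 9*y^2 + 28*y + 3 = 5*x^2 + x*(-14*y - 53) + 9*y^2 + 101*y - 84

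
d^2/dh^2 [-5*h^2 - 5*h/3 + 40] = -10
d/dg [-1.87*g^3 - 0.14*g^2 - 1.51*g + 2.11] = -5.61*g^2 - 0.28*g - 1.51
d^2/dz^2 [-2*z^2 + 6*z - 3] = -4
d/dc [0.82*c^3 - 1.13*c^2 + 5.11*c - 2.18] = 2.46*c^2 - 2.26*c + 5.11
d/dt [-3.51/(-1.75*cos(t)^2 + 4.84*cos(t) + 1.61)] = (12.285*cos(t) - 16.9884)*sin(t)/(-1.75*cos(t)^2 + 4.84*cos(t) + 1.61)^2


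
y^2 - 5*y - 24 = (y - 8)*(y + 3)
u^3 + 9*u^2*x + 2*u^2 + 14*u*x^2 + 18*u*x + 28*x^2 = (u + 2)*(u + 2*x)*(u + 7*x)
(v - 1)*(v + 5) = v^2 + 4*v - 5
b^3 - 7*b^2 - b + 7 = (b - 7)*(b - 1)*(b + 1)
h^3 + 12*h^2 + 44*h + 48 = (h + 2)*(h + 4)*(h + 6)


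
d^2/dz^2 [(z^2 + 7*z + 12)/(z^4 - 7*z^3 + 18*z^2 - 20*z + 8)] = 2*(3*z^4 + 45*z^3 + 47*z^2 - 341*z + 266)/(z^8 - 13*z^7 + 73*z^6 - 231*z^5 + 450*z^4 - 552*z^3 + 416*z^2 - 176*z + 32)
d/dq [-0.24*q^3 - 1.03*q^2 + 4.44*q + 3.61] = -0.72*q^2 - 2.06*q + 4.44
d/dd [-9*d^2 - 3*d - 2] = -18*d - 3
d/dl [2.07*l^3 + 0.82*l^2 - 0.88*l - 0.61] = 6.21*l^2 + 1.64*l - 0.88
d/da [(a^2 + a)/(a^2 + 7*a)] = 6/(a^2 + 14*a + 49)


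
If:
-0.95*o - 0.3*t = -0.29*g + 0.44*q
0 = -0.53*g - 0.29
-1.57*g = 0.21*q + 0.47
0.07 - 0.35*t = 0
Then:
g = -0.55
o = -1.09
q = 1.85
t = 0.20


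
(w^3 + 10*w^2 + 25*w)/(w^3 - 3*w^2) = (w^2 + 10*w + 25)/(w*(w - 3))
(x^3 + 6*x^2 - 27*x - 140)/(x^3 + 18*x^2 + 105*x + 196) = (x - 5)/(x + 7)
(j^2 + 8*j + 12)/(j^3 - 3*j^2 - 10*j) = (j + 6)/(j*(j - 5))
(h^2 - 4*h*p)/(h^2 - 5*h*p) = (h - 4*p)/(h - 5*p)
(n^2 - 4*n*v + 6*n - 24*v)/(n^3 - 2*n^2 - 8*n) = (-n^2 + 4*n*v - 6*n + 24*v)/(n*(-n^2 + 2*n + 8))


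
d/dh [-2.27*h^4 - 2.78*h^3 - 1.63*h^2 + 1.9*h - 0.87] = -9.08*h^3 - 8.34*h^2 - 3.26*h + 1.9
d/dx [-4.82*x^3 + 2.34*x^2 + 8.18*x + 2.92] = -14.46*x^2 + 4.68*x + 8.18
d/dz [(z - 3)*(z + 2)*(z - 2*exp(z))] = -2*z^2*exp(z) + 3*z^2 - 2*z*exp(z) - 2*z + 14*exp(z) - 6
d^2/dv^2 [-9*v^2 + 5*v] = -18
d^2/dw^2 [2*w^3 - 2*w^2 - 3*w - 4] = 12*w - 4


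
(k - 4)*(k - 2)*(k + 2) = k^3 - 4*k^2 - 4*k + 16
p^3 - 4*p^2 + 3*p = p*(p - 3)*(p - 1)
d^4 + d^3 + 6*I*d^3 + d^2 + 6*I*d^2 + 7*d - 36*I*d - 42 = (d - 2)*(d + 3)*(d - I)*(d + 7*I)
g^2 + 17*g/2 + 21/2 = (g + 3/2)*(g + 7)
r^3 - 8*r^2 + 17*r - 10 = (r - 5)*(r - 2)*(r - 1)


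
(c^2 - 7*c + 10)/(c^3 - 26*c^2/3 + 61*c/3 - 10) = 3*(c - 2)/(3*c^2 - 11*c + 6)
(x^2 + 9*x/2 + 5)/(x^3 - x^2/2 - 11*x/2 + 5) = (x + 2)/(x^2 - 3*x + 2)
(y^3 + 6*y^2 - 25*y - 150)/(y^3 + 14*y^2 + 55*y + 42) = (y^2 - 25)/(y^2 + 8*y + 7)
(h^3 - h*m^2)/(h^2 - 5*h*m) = (h^2 - m^2)/(h - 5*m)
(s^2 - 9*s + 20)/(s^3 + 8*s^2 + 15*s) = (s^2 - 9*s + 20)/(s*(s^2 + 8*s + 15))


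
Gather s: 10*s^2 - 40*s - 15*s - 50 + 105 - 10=10*s^2 - 55*s + 45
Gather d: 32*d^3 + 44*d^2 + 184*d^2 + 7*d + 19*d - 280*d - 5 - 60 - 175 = 32*d^3 + 228*d^2 - 254*d - 240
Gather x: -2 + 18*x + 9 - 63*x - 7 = -45*x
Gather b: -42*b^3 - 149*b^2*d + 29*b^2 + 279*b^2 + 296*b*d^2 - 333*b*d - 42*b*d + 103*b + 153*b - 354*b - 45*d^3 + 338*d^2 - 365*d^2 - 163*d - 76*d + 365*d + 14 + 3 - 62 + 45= -42*b^3 + b^2*(308 - 149*d) + b*(296*d^2 - 375*d - 98) - 45*d^3 - 27*d^2 + 126*d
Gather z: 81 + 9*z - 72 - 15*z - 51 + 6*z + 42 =0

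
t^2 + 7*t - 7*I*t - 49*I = (t + 7)*(t - 7*I)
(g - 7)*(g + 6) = g^2 - g - 42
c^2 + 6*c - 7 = (c - 1)*(c + 7)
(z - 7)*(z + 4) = z^2 - 3*z - 28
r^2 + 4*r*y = r*(r + 4*y)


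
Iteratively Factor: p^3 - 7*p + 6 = (p - 1)*(p^2 + p - 6) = (p - 2)*(p - 1)*(p + 3)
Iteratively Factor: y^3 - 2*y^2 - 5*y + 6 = (y - 1)*(y^2 - y - 6) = (y - 1)*(y + 2)*(y - 3)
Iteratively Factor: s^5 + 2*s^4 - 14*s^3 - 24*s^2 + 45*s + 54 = (s - 3)*(s^4 + 5*s^3 + s^2 - 21*s - 18) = (s - 3)*(s + 3)*(s^3 + 2*s^2 - 5*s - 6) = (s - 3)*(s + 3)^2*(s^2 - s - 2) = (s - 3)*(s + 1)*(s + 3)^2*(s - 2)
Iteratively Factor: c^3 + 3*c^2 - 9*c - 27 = (c + 3)*(c^2 - 9) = (c - 3)*(c + 3)*(c + 3)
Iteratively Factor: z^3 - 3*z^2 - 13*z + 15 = (z - 1)*(z^2 - 2*z - 15) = (z - 5)*(z - 1)*(z + 3)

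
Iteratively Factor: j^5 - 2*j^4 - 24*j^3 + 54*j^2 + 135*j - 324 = (j - 3)*(j^4 + j^3 - 21*j^2 - 9*j + 108) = (j - 3)*(j + 3)*(j^3 - 2*j^2 - 15*j + 36) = (j - 3)^2*(j + 3)*(j^2 + j - 12) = (j - 3)^3*(j + 3)*(j + 4)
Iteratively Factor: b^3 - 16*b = (b)*(b^2 - 16) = b*(b + 4)*(b - 4)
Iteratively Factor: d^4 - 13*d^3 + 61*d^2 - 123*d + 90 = (d - 5)*(d^3 - 8*d^2 + 21*d - 18) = (d - 5)*(d - 2)*(d^2 - 6*d + 9) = (d - 5)*(d - 3)*(d - 2)*(d - 3)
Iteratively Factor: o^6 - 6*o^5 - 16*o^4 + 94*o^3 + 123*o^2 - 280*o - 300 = (o - 2)*(o^5 - 4*o^4 - 24*o^3 + 46*o^2 + 215*o + 150) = (o - 2)*(o + 3)*(o^4 - 7*o^3 - 3*o^2 + 55*o + 50) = (o - 2)*(o + 1)*(o + 3)*(o^3 - 8*o^2 + 5*o + 50) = (o - 5)*(o - 2)*(o + 1)*(o + 3)*(o^2 - 3*o - 10) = (o - 5)^2*(o - 2)*(o + 1)*(o + 3)*(o + 2)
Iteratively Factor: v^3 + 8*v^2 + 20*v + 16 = (v + 2)*(v^2 + 6*v + 8) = (v + 2)^2*(v + 4)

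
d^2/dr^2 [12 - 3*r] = 0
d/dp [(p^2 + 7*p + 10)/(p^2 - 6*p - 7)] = (-13*p^2 - 34*p + 11)/(p^4 - 12*p^3 + 22*p^2 + 84*p + 49)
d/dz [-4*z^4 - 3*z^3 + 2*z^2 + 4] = z*(-16*z^2 - 9*z + 4)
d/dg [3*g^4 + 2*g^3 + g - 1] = 12*g^3 + 6*g^2 + 1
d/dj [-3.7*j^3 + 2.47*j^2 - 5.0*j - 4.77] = -11.1*j^2 + 4.94*j - 5.0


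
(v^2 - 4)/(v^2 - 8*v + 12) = (v + 2)/(v - 6)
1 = 1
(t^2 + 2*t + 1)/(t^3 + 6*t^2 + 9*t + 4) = 1/(t + 4)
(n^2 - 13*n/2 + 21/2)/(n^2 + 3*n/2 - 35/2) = (n - 3)/(n + 5)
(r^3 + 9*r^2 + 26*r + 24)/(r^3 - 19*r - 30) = (r + 4)/(r - 5)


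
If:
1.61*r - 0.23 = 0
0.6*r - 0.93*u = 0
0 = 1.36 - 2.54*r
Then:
No Solution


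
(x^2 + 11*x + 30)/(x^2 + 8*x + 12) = (x + 5)/(x + 2)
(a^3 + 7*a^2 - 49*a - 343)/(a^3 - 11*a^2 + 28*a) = (a^2 + 14*a + 49)/(a*(a - 4))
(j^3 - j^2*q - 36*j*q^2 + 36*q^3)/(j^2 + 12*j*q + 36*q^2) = (j^2 - 7*j*q + 6*q^2)/(j + 6*q)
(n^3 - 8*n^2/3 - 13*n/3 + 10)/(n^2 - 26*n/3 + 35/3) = (n^2 - n - 6)/(n - 7)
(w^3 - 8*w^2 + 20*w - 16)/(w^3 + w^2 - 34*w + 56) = (w - 2)/(w + 7)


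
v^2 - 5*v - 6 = (v - 6)*(v + 1)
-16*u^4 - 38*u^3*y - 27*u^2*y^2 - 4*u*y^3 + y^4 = (-8*u + y)*(u + y)^2*(2*u + y)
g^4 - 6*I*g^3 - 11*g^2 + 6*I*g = g*(g - 3*I)*(g - 2*I)*(g - I)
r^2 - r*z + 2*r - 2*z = (r + 2)*(r - z)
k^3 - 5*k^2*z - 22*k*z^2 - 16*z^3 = (k - 8*z)*(k + z)*(k + 2*z)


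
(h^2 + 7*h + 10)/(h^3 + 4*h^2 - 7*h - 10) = (h + 2)/(h^2 - h - 2)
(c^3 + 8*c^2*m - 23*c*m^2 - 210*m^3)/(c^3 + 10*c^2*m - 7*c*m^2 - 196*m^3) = (c^2 + c*m - 30*m^2)/(c^2 + 3*c*m - 28*m^2)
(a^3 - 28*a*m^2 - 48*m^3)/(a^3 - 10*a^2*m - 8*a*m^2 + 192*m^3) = (a + 2*m)/(a - 8*m)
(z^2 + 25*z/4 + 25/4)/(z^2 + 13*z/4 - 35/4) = (4*z + 5)/(4*z - 7)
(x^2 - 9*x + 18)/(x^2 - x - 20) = (-x^2 + 9*x - 18)/(-x^2 + x + 20)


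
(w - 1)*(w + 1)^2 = w^3 + w^2 - w - 1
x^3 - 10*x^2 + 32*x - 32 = (x - 4)^2*(x - 2)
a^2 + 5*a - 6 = (a - 1)*(a + 6)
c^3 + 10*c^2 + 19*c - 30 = (c - 1)*(c + 5)*(c + 6)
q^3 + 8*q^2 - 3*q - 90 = (q - 3)*(q + 5)*(q + 6)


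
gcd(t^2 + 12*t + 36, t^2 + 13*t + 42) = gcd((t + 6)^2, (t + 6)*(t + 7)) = t + 6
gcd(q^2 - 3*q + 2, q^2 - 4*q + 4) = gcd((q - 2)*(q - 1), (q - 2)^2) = q - 2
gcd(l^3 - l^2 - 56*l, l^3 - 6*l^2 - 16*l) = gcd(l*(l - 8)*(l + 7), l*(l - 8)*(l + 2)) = l^2 - 8*l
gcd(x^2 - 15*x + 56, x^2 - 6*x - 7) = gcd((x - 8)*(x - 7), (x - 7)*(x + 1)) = x - 7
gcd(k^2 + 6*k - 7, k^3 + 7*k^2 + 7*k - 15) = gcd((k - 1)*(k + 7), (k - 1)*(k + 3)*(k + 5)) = k - 1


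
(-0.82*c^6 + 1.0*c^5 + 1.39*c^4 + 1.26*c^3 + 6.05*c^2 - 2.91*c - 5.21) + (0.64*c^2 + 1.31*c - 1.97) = -0.82*c^6 + 1.0*c^5 + 1.39*c^4 + 1.26*c^3 + 6.69*c^2 - 1.6*c - 7.18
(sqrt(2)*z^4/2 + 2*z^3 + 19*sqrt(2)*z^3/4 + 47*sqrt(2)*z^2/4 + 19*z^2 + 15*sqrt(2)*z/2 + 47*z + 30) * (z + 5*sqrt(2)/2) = sqrt(2)*z^5/2 + 9*z^4/2 + 19*sqrt(2)*z^4/4 + 67*sqrt(2)*z^3/4 + 171*z^3/4 + 55*sqrt(2)*z^2 + 423*z^2/4 + 135*z/2 + 235*sqrt(2)*z/2 + 75*sqrt(2)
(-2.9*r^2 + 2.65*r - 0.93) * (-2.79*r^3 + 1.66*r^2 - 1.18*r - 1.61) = 8.091*r^5 - 12.2075*r^4 + 10.4157*r^3 - 0.00179999999999936*r^2 - 3.1691*r + 1.4973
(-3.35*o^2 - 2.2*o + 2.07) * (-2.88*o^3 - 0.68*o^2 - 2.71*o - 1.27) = 9.648*o^5 + 8.614*o^4 + 4.6129*o^3 + 8.8089*o^2 - 2.8157*o - 2.6289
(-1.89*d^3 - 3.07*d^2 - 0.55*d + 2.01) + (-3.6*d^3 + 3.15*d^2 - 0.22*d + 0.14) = -5.49*d^3 + 0.0800000000000001*d^2 - 0.77*d + 2.15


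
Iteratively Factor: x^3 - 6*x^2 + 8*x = (x - 4)*(x^2 - 2*x) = (x - 4)*(x - 2)*(x)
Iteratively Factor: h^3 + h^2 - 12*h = (h + 4)*(h^2 - 3*h) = h*(h + 4)*(h - 3)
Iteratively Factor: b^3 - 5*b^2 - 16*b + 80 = (b - 4)*(b^2 - b - 20) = (b - 4)*(b + 4)*(b - 5)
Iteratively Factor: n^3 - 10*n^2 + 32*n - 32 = (n - 2)*(n^2 - 8*n + 16) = (n - 4)*(n - 2)*(n - 4)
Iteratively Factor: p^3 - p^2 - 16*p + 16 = (p - 4)*(p^2 + 3*p - 4) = (p - 4)*(p + 4)*(p - 1)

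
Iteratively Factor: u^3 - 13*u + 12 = (u - 1)*(u^2 + u - 12) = (u - 1)*(u + 4)*(u - 3)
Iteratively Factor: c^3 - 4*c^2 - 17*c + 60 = (c - 3)*(c^2 - c - 20) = (c - 3)*(c + 4)*(c - 5)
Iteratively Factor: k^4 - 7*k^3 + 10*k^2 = (k - 2)*(k^3 - 5*k^2) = k*(k - 2)*(k^2 - 5*k) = k^2*(k - 2)*(k - 5)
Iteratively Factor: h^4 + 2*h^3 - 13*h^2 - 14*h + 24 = (h + 4)*(h^3 - 2*h^2 - 5*h + 6) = (h + 2)*(h + 4)*(h^2 - 4*h + 3) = (h - 3)*(h + 2)*(h + 4)*(h - 1)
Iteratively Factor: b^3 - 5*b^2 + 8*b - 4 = (b - 1)*(b^2 - 4*b + 4) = (b - 2)*(b - 1)*(b - 2)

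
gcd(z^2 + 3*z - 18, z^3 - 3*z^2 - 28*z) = 1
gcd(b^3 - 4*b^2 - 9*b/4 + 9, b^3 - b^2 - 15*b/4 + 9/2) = b - 3/2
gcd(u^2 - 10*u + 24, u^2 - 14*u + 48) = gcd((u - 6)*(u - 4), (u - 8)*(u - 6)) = u - 6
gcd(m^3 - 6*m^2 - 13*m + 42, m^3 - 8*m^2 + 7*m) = m - 7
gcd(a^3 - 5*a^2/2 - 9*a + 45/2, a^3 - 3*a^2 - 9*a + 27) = a^2 - 9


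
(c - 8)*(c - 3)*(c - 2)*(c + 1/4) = c^4 - 51*c^3/4 + 171*c^2/4 - 73*c/2 - 12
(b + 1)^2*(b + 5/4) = b^3 + 13*b^2/4 + 7*b/2 + 5/4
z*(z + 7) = z^2 + 7*z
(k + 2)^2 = k^2 + 4*k + 4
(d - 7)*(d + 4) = d^2 - 3*d - 28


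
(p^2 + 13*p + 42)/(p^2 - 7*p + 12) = (p^2 + 13*p + 42)/(p^2 - 7*p + 12)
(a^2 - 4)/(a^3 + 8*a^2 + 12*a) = (a - 2)/(a*(a + 6))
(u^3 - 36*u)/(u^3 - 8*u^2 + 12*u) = (u + 6)/(u - 2)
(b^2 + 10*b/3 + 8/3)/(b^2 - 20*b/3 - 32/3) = (b + 2)/(b - 8)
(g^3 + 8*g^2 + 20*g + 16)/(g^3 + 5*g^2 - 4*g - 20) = (g^2 + 6*g + 8)/(g^2 + 3*g - 10)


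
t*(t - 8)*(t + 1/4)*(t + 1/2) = t^4 - 29*t^3/4 - 47*t^2/8 - t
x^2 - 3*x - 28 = (x - 7)*(x + 4)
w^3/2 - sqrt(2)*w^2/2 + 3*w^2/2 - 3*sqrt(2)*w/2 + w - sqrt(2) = (w/2 + 1/2)*(w + 2)*(w - sqrt(2))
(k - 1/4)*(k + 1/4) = k^2 - 1/16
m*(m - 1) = m^2 - m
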